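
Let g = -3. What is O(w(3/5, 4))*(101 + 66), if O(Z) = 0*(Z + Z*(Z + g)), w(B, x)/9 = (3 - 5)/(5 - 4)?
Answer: 0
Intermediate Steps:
w(B, x) = -18 (w(B, x) = 9*((3 - 5)/(5 - 4)) = 9*(-2/1) = 9*(-2*1) = 9*(-2) = -18)
O(Z) = 0 (O(Z) = 0*(Z + Z*(Z - 3)) = 0*(Z + Z*(-3 + Z)) = 0)
O(w(3/5, 4))*(101 + 66) = 0*(101 + 66) = 0*167 = 0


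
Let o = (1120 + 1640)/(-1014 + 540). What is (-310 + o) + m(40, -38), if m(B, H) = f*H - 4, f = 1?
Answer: -28268/79 ≈ -357.82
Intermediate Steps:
o = -460/79 (o = 2760/(-474) = 2760*(-1/474) = -460/79 ≈ -5.8228)
m(B, H) = -4 + H (m(B, H) = 1*H - 4 = H - 4 = -4 + H)
(-310 + o) + m(40, -38) = (-310 - 460/79) + (-4 - 38) = -24950/79 - 42 = -28268/79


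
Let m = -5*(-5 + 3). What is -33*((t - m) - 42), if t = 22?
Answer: 990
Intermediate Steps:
m = 10 (m = -5*(-2) = 10)
-33*((t - m) - 42) = -33*((22 - 1*10) - 42) = -33*((22 - 10) - 42) = -33*(12 - 42) = -33*(-30) = 990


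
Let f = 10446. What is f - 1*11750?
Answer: -1304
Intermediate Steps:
f - 1*11750 = 10446 - 1*11750 = 10446 - 11750 = -1304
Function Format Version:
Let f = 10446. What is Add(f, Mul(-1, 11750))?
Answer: -1304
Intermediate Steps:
Add(f, Mul(-1, 11750)) = Add(10446, Mul(-1, 11750)) = Add(10446, -11750) = -1304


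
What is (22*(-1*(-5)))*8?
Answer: 880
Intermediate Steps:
(22*(-1*(-5)))*8 = (22*5)*8 = 110*8 = 880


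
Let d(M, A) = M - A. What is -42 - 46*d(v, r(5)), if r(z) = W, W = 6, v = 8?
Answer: -134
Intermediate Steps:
r(z) = 6
-42 - 46*d(v, r(5)) = -42 - 46*(8 - 1*6) = -42 - 46*(8 - 6) = -42 - 46*2 = -42 - 92 = -134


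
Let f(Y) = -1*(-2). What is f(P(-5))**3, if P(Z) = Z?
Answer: 8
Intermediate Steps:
f(Y) = 2
f(P(-5))**3 = 2**3 = 8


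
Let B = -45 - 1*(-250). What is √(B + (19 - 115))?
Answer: √109 ≈ 10.440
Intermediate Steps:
B = 205 (B = -45 + 250 = 205)
√(B + (19 - 115)) = √(205 + (19 - 115)) = √(205 - 96) = √109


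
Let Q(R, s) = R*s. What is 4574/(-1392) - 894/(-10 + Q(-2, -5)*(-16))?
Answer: 116717/59160 ≈ 1.9729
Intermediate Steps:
4574/(-1392) - 894/(-10 + Q(-2, -5)*(-16)) = 4574/(-1392) - 894/(-10 - 2*(-5)*(-16)) = 4574*(-1/1392) - 894/(-10 + 10*(-16)) = -2287/696 - 894/(-10 - 160) = -2287/696 - 894/(-170) = -2287/696 - 894*(-1/170) = -2287/696 + 447/85 = 116717/59160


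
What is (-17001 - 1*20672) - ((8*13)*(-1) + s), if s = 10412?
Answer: -47981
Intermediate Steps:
(-17001 - 1*20672) - ((8*13)*(-1) + s) = (-17001 - 1*20672) - ((8*13)*(-1) + 10412) = (-17001 - 20672) - (104*(-1) + 10412) = -37673 - (-104 + 10412) = -37673 - 1*10308 = -37673 - 10308 = -47981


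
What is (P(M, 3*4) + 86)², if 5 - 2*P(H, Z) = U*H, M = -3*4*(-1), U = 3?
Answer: 19881/4 ≈ 4970.3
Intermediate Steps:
M = 12 (M = -12*(-1) = 12)
P(H, Z) = 5/2 - 3*H/2
(P(M, 3*4) + 86)² = ((5/2 - 3/2*12) + 86)² = ((5/2 - 18) + 86)² = (-31/2 + 86)² = (141/2)² = 19881/4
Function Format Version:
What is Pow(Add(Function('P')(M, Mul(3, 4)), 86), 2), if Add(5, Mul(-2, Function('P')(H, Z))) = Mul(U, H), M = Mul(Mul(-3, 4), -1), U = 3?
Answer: Rational(19881, 4) ≈ 4970.3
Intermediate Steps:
M = 12 (M = Mul(-12, -1) = 12)
Function('P')(H, Z) = Add(Rational(5, 2), Mul(Rational(-3, 2), H)) (Function('P')(H, Z) = Add(Rational(5, 2), Mul(Rational(-1, 2), Mul(3, H))) = Add(Rational(5, 2), Mul(Rational(-3, 2), H)))
Pow(Add(Function('P')(M, Mul(3, 4)), 86), 2) = Pow(Add(Add(Rational(5, 2), Mul(Rational(-3, 2), 12)), 86), 2) = Pow(Add(Add(Rational(5, 2), -18), 86), 2) = Pow(Add(Rational(-31, 2), 86), 2) = Pow(Rational(141, 2), 2) = Rational(19881, 4)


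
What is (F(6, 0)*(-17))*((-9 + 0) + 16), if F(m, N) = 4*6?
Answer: -2856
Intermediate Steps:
F(m, N) = 24
(F(6, 0)*(-17))*((-9 + 0) + 16) = (24*(-17))*((-9 + 0) + 16) = -408*(-9 + 16) = -408*7 = -2856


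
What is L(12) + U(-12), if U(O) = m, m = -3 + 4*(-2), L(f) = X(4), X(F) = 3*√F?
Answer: -5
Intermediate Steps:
L(f) = 6 (L(f) = 3*√4 = 3*2 = 6)
m = -11 (m = -3 - 8 = -11)
U(O) = -11
L(12) + U(-12) = 6 - 11 = -5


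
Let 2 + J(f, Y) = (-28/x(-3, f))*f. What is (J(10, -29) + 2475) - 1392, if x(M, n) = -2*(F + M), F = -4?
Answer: 1061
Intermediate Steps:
x(M, n) = 8 - 2*M (x(M, n) = -2*(-4 + M) = 8 - 2*M)
J(f, Y) = -2 - 2*f (J(f, Y) = -2 + (-28/(8 - 2*(-3)))*f = -2 + (-28/(8 + 6))*f = -2 + (-28/14)*f = -2 + (-28*1/14)*f = -2 - 2*f)
(J(10, -29) + 2475) - 1392 = ((-2 - 2*10) + 2475) - 1392 = ((-2 - 20) + 2475) - 1392 = (-22 + 2475) - 1392 = 2453 - 1392 = 1061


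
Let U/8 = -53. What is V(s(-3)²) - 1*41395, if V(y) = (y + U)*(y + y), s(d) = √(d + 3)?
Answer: -41395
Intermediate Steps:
U = -424 (U = 8*(-53) = -424)
s(d) = √(3 + d)
V(y) = 2*y*(-424 + y) (V(y) = (y - 424)*(y + y) = (-424 + y)*(2*y) = 2*y*(-424 + y))
V(s(-3)²) - 1*41395 = 2*(√(3 - 3))²*(-424 + (√(3 - 3))²) - 1*41395 = 2*(√0)²*(-424 + (√0)²) - 41395 = 2*0²*(-424 + 0²) - 41395 = 2*0*(-424 + 0) - 41395 = 2*0*(-424) - 41395 = 0 - 41395 = -41395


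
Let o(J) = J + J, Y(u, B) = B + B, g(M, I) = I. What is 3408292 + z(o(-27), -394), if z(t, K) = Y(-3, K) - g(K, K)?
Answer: 3407898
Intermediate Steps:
Y(u, B) = 2*B
o(J) = 2*J
z(t, K) = K (z(t, K) = 2*K - K = K)
3408292 + z(o(-27), -394) = 3408292 - 394 = 3407898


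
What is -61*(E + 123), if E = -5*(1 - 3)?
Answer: -8113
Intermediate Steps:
E = 10 (E = -5*(-2) = 10)
-61*(E + 123) = -61*(10 + 123) = -61*133 = -8113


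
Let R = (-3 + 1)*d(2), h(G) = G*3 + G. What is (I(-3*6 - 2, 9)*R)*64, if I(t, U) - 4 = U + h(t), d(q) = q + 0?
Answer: 17152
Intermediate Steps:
h(G) = 4*G (h(G) = 3*G + G = 4*G)
d(q) = q
I(t, U) = 4 + U + 4*t (I(t, U) = 4 + (U + 4*t) = 4 + U + 4*t)
R = -4 (R = (-3 + 1)*2 = -2*2 = -4)
(I(-3*6 - 2, 9)*R)*64 = ((4 + 9 + 4*(-3*6 - 2))*(-4))*64 = ((4 + 9 + 4*(-18 - 2))*(-4))*64 = ((4 + 9 + 4*(-20))*(-4))*64 = ((4 + 9 - 80)*(-4))*64 = -67*(-4)*64 = 268*64 = 17152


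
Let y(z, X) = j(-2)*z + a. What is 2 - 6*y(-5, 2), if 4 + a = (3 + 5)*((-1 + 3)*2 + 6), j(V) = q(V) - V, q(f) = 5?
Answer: -244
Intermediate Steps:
j(V) = 5 - V
a = 76 (a = -4 + (3 + 5)*((-1 + 3)*2 + 6) = -4 + 8*(2*2 + 6) = -4 + 8*(4 + 6) = -4 + 8*10 = -4 + 80 = 76)
y(z, X) = 76 + 7*z (y(z, X) = (5 - 1*(-2))*z + 76 = (5 + 2)*z + 76 = 7*z + 76 = 76 + 7*z)
2 - 6*y(-5, 2) = 2 - 6*(76 + 7*(-5)) = 2 - 6*(76 - 35) = 2 - 6*41 = 2 - 246 = -244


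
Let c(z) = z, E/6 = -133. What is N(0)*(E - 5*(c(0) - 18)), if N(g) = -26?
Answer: 18408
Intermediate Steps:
E = -798 (E = 6*(-133) = -798)
N(0)*(E - 5*(c(0) - 18)) = -26*(-798 - 5*(0 - 18)) = -26*(-798 - 5*(-18)) = -26*(-798 + 90) = -26*(-708) = 18408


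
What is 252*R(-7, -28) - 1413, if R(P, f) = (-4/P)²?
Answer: -9315/7 ≈ -1330.7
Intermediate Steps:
R(P, f) = 16/P²
252*R(-7, -28) - 1413 = 252*(16/(-7)²) - 1413 = 252*(16*(1/49)) - 1413 = 252*(16/49) - 1413 = 576/7 - 1413 = -9315/7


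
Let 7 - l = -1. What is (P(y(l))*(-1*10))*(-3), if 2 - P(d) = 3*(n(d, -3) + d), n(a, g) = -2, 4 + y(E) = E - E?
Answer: 600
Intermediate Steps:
l = 8 (l = 7 - 1*(-1) = 7 + 1 = 8)
y(E) = -4 (y(E) = -4 + (E - E) = -4 + 0 = -4)
P(d) = 8 - 3*d (P(d) = 2 - 3*(-2 + d) = 2 - (-6 + 3*d) = 2 + (6 - 3*d) = 8 - 3*d)
(P(y(l))*(-1*10))*(-3) = ((8 - 3*(-4))*(-1*10))*(-3) = ((8 + 12)*(-10))*(-3) = (20*(-10))*(-3) = -200*(-3) = 600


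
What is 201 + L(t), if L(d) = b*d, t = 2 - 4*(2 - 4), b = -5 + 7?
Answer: 221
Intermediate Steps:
b = 2
t = 10 (t = 2 - 4*(-2) = 2 + 8 = 10)
L(d) = 2*d
201 + L(t) = 201 + 2*10 = 201 + 20 = 221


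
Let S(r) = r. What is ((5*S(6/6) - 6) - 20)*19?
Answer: -399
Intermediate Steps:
((5*S(6/6) - 6) - 20)*19 = ((5*(6/6) - 6) - 20)*19 = ((5*(6*(⅙)) - 6) - 20)*19 = ((5*1 - 6) - 20)*19 = ((5 - 6) - 20)*19 = (-1 - 20)*19 = -21*19 = -399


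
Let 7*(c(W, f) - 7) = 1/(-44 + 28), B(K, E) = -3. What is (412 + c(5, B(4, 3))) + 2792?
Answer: 359631/112 ≈ 3211.0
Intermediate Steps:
c(W, f) = 783/112 (c(W, f) = 7 + 1/(7*(-44 + 28)) = 7 + (1/7)/(-16) = 7 + (1/7)*(-1/16) = 7 - 1/112 = 783/112)
(412 + c(5, B(4, 3))) + 2792 = (412 + 783/112) + 2792 = 46927/112 + 2792 = 359631/112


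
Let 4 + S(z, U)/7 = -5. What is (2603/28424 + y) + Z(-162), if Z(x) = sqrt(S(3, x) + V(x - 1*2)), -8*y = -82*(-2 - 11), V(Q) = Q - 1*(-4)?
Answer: -199205/1496 + I*sqrt(223) ≈ -133.16 + 14.933*I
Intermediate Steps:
S(z, U) = -63 (S(z, U) = -28 + 7*(-5) = -28 - 35 = -63)
V(Q) = 4 + Q (V(Q) = Q + 4 = 4 + Q)
y = -533/4 (y = -(-41)*(-2 - 11)/4 = -(-41)*(-13)/4 = -1/8*1066 = -533/4 ≈ -133.25)
Z(x) = sqrt(-61 + x) (Z(x) = sqrt(-63 + (4 + (x - 1*2))) = sqrt(-63 + (4 + (x - 2))) = sqrt(-63 + (4 + (-2 + x))) = sqrt(-63 + (2 + x)) = sqrt(-61 + x))
(2603/28424 + y) + Z(-162) = (2603/28424 - 533/4) + sqrt(-61 - 162) = (2603*(1/28424) - 533/4) + sqrt(-223) = (137/1496 - 533/4) + I*sqrt(223) = -199205/1496 + I*sqrt(223)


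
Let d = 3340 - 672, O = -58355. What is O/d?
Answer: -58355/2668 ≈ -21.872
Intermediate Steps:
d = 2668
O/d = -58355/2668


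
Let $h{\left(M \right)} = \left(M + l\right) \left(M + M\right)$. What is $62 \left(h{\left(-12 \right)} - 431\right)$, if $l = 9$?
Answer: $-22258$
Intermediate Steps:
$h{\left(M \right)} = 2 M \left(9 + M\right)$ ($h{\left(M \right)} = \left(M + 9\right) \left(M + M\right) = \left(9 + M\right) 2 M = 2 M \left(9 + M\right)$)
$62 \left(h{\left(-12 \right)} - 431\right) = 62 \left(2 \left(-12\right) \left(9 - 12\right) - 431\right) = 62 \left(2 \left(-12\right) \left(-3\right) - 431\right) = 62 \left(72 - 431\right) = 62 \left(-359\right) = -22258$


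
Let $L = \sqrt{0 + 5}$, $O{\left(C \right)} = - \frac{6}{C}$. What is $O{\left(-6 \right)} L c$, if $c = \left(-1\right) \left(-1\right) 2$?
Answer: $2 \sqrt{5} \approx 4.4721$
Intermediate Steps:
$L = \sqrt{5} \approx 2.2361$
$c = 2$ ($c = 1 \cdot 2 = 2$)
$O{\left(-6 \right)} L c = - \frac{6}{-6} \sqrt{5} \cdot 2 = \left(-6\right) \left(- \frac{1}{6}\right) \sqrt{5} \cdot 2 = 1 \sqrt{5} \cdot 2 = \sqrt{5} \cdot 2 = 2 \sqrt{5}$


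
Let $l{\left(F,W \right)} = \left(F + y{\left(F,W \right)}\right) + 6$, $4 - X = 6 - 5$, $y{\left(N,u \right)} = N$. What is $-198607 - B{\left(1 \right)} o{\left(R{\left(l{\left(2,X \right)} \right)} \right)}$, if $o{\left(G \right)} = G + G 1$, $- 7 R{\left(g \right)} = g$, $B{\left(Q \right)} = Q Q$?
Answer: $- \frac{1390229}{7} \approx -1.986 \cdot 10^{5}$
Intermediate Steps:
$X = 3$ ($X = 4 - \left(6 - 5\right) = 4 - 1 = 3$)
$B{\left(Q \right)} = Q^{2}$
$l{\left(F,W \right)} = 6 + 2 F$ ($l{\left(F,W \right)} = \left(F + F\right) + 6 = 2 F + 6 = 6 + 2 F$)
$R{\left(g \right)} = - \frac{g}{7}$
$o{\left(G \right)} = 2 G$ ($o{\left(G \right)} = G + G = 2 G$)
$-198607 - B{\left(1 \right)} o{\left(R{\left(l{\left(2,X \right)} \right)} \right)} = -198607 - 1^{2} \cdot 2 \left(- \frac{6 + 2 \cdot 2}{7}\right) = -198607 - 1 \cdot 2 \left(- \frac{6 + 4}{7}\right) = -198607 - 1 \cdot 2 \left(\left(- \frac{1}{7}\right) 10\right) = -198607 - 1 \cdot 2 \left(- \frac{10}{7}\right) = -198607 - 1 \left(- \frac{20}{7}\right) = -198607 - - \frac{20}{7} = -198607 + \frac{20}{7} = - \frac{1390229}{7}$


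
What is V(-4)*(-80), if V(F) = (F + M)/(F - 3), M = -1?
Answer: -400/7 ≈ -57.143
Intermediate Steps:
V(F) = (-1 + F)/(-3 + F) (V(F) = (F - 1)/(F - 3) = (-1 + F)/(-3 + F))
V(-4)*(-80) = ((-1 - 4)/(-3 - 4))*(-80) = (-5/(-7))*(-80) = -1/7*(-5)*(-80) = (5/7)*(-80) = -400/7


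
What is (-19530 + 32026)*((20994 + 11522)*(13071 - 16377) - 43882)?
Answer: -1343842057888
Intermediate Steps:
(-19530 + 32026)*((20994 + 11522)*(13071 - 16377) - 43882) = 12496*(32516*(-3306) - 43882) = 12496*(-107497896 - 43882) = 12496*(-107541778) = -1343842057888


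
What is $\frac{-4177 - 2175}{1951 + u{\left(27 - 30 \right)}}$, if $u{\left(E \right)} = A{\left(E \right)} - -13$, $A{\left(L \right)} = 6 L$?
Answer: $- \frac{3176}{973} \approx -3.2641$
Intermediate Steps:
$u{\left(E \right)} = 13 + 6 E$ ($u{\left(E \right)} = 6 E - -13 = 6 E + 13 = 13 + 6 E$)
$\frac{-4177 - 2175}{1951 + u{\left(27 - 30 \right)}} = \frac{-4177 - 2175}{1951 + \left(13 + 6 \left(27 - 30\right)\right)} = - \frac{6352}{1951 + \left(13 + 6 \left(-3\right)\right)} = - \frac{6352}{1951 + \left(13 - 18\right)} = - \frac{6352}{1951 - 5} = - \frac{6352}{1946} = \left(-6352\right) \frac{1}{1946} = - \frac{3176}{973}$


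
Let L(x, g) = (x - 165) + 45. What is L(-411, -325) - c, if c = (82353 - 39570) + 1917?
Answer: -45231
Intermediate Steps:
c = 44700 (c = 42783 + 1917 = 44700)
L(x, g) = -120 + x (L(x, g) = (-165 + x) + 45 = -120 + x)
L(-411, -325) - c = (-120 - 411) - 1*44700 = -531 - 44700 = -45231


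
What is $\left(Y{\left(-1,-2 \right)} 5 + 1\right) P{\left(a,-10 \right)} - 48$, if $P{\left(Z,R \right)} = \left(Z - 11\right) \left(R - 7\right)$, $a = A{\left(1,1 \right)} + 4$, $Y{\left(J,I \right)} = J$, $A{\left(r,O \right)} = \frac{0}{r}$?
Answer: $-524$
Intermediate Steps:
$A{\left(r,O \right)} = 0$
$a = 4$ ($a = 0 + 4 = 4$)
$P{\left(Z,R \right)} = \left(-11 + Z\right) \left(-7 + R\right)$
$\left(Y{\left(-1,-2 \right)} 5 + 1\right) P{\left(a,-10 \right)} - 48 = \left(\left(-1\right) 5 + 1\right) \left(77 - -110 - 28 - 40\right) - 48 = \left(-5 + 1\right) \left(77 + 110 - 28 - 40\right) - 48 = \left(-4\right) 119 - 48 = -476 - 48 = -524$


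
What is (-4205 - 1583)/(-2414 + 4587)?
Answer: -5788/2173 ≈ -2.6636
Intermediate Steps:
(-4205 - 1583)/(-2414 + 4587) = -5788/2173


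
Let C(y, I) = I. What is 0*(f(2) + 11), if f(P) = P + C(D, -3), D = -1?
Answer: 0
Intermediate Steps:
f(P) = -3 + P (f(P) = P - 3 = -3 + P)
0*(f(2) + 11) = 0*((-3 + 2) + 11) = 0*(-1 + 11) = 0*10 = 0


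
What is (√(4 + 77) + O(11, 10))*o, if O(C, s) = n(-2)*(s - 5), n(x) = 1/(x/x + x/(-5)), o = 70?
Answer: 880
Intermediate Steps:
n(x) = 1/(1 - x/5) (n(x) = 1/(1 + x*(-⅕)) = 1/(1 - x/5))
O(C, s) = -25/7 + 5*s/7 (O(C, s) = (-5/(-5 - 2))*(s - 5) = (-5/(-7))*(-5 + s) = (-5*(-⅐))*(-5 + s) = 5*(-5 + s)/7 = -25/7 + 5*s/7)
(√(4 + 77) + O(11, 10))*o = (√(4 + 77) + (-25/7 + (5/7)*10))*70 = (√81 + (-25/7 + 50/7))*70 = (9 + 25/7)*70 = (88/7)*70 = 880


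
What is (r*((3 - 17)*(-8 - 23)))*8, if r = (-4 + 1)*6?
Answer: -62496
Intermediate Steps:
r = -18 (r = -3*6 = -18)
(r*((3 - 17)*(-8 - 23)))*8 = -18*(3 - 17)*(-8 - 23)*8 = -(-252)*(-31)*8 = -18*434*8 = -7812*8 = -62496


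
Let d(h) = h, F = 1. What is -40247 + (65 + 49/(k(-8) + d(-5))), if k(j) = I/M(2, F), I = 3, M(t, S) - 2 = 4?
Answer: -361736/9 ≈ -40193.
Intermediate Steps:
M(t, S) = 6 (M(t, S) = 2 + 4 = 6)
k(j) = ½ (k(j) = 3/6 = 3*(⅙) = ½)
-40247 + (65 + 49/(k(-8) + d(-5))) = -40247 + (65 + 49/(½ - 5)) = -40247 + (65 + 49/(-9/2)) = -40247 + (65 + 49*(-2/9)) = -40247 + (65 - 98/9) = -40247 + 487/9 = -361736/9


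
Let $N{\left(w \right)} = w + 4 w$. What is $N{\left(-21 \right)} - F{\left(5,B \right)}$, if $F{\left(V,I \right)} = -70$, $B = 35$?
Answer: $-35$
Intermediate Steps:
$N{\left(w \right)} = 5 w$
$N{\left(-21 \right)} - F{\left(5,B \right)} = 5 \left(-21\right) - -70 = -105 + 70 = -35$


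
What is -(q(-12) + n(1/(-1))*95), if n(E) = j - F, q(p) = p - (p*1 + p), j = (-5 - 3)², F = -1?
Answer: -6187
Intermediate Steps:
j = 64 (j = (-8)² = 64)
q(p) = -p (q(p) = p - (p + p) = p - 2*p = -p)
n(E) = 65 (n(E) = 64 - 1*(-1) = 64 + 1 = 65)
-(q(-12) + n(1/(-1))*95) = -(-1*(-12) + 65*95) = -(12 + 6175) = -1*6187 = -6187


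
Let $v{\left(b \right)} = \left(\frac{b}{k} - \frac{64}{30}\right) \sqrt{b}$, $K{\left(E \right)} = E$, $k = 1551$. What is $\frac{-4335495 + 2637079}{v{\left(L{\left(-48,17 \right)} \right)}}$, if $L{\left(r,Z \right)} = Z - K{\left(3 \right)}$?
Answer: $\frac{3292804020 \sqrt{14}}{57659} \approx 2.1368 \cdot 10^{5}$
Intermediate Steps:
$L{\left(r,Z \right)} = -3 + Z$ ($L{\left(r,Z \right)} = Z - 3 = -3 + Z$)
$v{\left(b \right)} = \sqrt{b} \left(- \frac{32}{15} + \frac{b}{1551}\right)$ ($v{\left(b \right)} = \left(\frac{b}{1551} - \frac{64}{30}\right) \sqrt{b} = \left(b \frac{1}{1551} - \frac{32}{15}\right) \sqrt{b} = \left(\frac{b}{1551} - \frac{32}{15}\right) \sqrt{b} = \left(- \frac{32}{15} + \frac{b}{1551}\right) \sqrt{b} = \sqrt{b} \left(- \frac{32}{15} + \frac{b}{1551}\right)$)
$\frac{-4335495 + 2637079}{v{\left(L{\left(-48,17 \right)} \right)}} = \frac{-4335495 + 2637079}{\frac{1}{7755} \sqrt{-3 + 17} \left(-16544 + 5 \left(-3 + 17\right)\right)} = - \frac{1698416}{\frac{1}{7755} \sqrt{14} \left(-16544 + 5 \cdot 14\right)} = - \frac{1698416}{\frac{1}{7755} \sqrt{14} \left(-16544 + 70\right)} = - \frac{1698416}{\frac{1}{7755} \sqrt{14} \left(-16474\right)} = - \frac{1698416}{\left(- \frac{16474}{7755}\right) \sqrt{14}} = - 1698416 \left(- \frac{7755 \sqrt{14}}{230636}\right) = \frac{3292804020 \sqrt{14}}{57659}$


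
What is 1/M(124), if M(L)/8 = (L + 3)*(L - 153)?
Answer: -1/29464 ≈ -3.3940e-5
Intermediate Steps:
M(L) = 8*(-153 + L)*(3 + L) (M(L) = 8*((L + 3)*(L - 153)) = 8*((3 + L)*(-153 + L)) = 8*((-153 + L)*(3 + L)) = 8*(-153 + L)*(3 + L))
1/M(124) = 1/(-3672 - 1200*124 + 8*124²) = 1/(-3672 - 148800 + 8*15376) = 1/(-3672 - 148800 + 123008) = 1/(-29464) = -1/29464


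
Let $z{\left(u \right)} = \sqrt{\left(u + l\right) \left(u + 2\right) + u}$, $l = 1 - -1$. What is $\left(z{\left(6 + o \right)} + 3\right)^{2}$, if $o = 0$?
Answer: $\left(3 + \sqrt{70}\right)^{2} \approx 129.2$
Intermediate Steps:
$l = 2$ ($l = 1 + 1 = 2$)
$z{\left(u \right)} = \sqrt{u + \left(2 + u\right)^{2}}$ ($z{\left(u \right)} = \sqrt{\left(u + 2\right) \left(u + 2\right) + u} = \sqrt{\left(2 + u\right) \left(2 + u\right) + u} = \sqrt{\left(2 + u\right)^{2} + u} = \sqrt{u + \left(2 + u\right)^{2}}$)
$\left(z{\left(6 + o \right)} + 3\right)^{2} = \left(\sqrt{4 + \left(6 + 0\right)^{2} + 5 \left(6 + 0\right)} + 3\right)^{2} = \left(\sqrt{4 + 6^{2} + 5 \cdot 6} + 3\right)^{2} = \left(\sqrt{4 + 36 + 30} + 3\right)^{2} = \left(\sqrt{70} + 3\right)^{2} = \left(3 + \sqrt{70}\right)^{2}$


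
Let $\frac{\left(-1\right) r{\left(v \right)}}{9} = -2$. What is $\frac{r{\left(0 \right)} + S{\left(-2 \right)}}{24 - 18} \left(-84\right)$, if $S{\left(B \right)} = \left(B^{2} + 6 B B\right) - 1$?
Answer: $-630$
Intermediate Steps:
$S{\left(B \right)} = -1 + 7 B^{2}$ ($S{\left(B \right)} = \left(B^{2} + 6 B^{2}\right) - 1 = 7 B^{2} - 1 = -1 + 7 B^{2}$)
$r{\left(v \right)} = 18$ ($r{\left(v \right)} = \left(-9\right) \left(-2\right) = 18$)
$\frac{r{\left(0 \right)} + S{\left(-2 \right)}}{24 - 18} \left(-84\right) = \frac{18 - \left(1 - 7 \left(-2\right)^{2}\right)}{24 - 18} \left(-84\right) = \frac{18 + \left(-1 + 7 \cdot 4\right)}{6} \left(-84\right) = \left(18 + \left(-1 + 28\right)\right) \frac{1}{6} \left(-84\right) = \left(18 + 27\right) \frac{1}{6} \left(-84\right) = 45 \cdot \frac{1}{6} \left(-84\right) = \frac{15}{2} \left(-84\right) = -630$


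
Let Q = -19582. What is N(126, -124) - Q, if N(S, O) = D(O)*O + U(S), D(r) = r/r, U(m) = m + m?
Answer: 19710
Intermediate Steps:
U(m) = 2*m
D(r) = 1
N(S, O) = O + 2*S (N(S, O) = 1*O + 2*S = O + 2*S)
N(126, -124) - Q = (-124 + 2*126) - 1*(-19582) = (-124 + 252) + 19582 = 128 + 19582 = 19710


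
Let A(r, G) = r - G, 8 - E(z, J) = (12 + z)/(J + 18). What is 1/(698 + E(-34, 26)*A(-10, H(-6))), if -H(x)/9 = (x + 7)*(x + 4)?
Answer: 1/460 ≈ 0.0021739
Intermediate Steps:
E(z, J) = 8 - (12 + z)/(18 + J) (E(z, J) = 8 - (12 + z)/(J + 18) = 8 - (12 + z)/(18 + J))
H(x) = -9*(4 + x)*(7 + x) (H(x) = -9*(x + 7)*(x + 4) = -9*(7 + x)*(4 + x) = -9*(4 + x)*(7 + x))
1/(698 + E(-34, 26)*A(-10, H(-6))) = 1/(698 + ((132 - 1*(-34) + 8*26)/(18 + 26))*(-10 - (-252 - 99*(-6) - 9*(-6)**2))) = 1/(698 + ((132 + 34 + 208)/44)*(-10 - (-252 + 594 - 9*36))) = 1/(698 + ((1/44)*374)*(-10 - (-252 + 594 - 324))) = 1/(698 + 17*(-10 - 1*18)/2) = 1/(698 + 17*(-10 - 18)/2) = 1/(698 + (17/2)*(-28)) = 1/(698 - 238) = 1/460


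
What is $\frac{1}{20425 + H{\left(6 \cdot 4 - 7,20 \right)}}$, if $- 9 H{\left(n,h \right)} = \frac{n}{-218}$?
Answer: $\frac{1962}{40073867} \approx 4.896 \cdot 10^{-5}$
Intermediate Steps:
$H{\left(n,h \right)} = \frac{n}{1962}$ ($H{\left(n,h \right)} = - \frac{n \frac{1}{-218}}{9} = - \frac{n \left(- \frac{1}{218}\right)}{9} = - \frac{\left(- \frac{1}{218}\right) n}{9} = \frac{n}{1962}$)
$\frac{1}{20425 + H{\left(6 \cdot 4 - 7,20 \right)}} = \frac{1}{20425 + \frac{6 \cdot 4 - 7}{1962}} = \frac{1}{20425 + \frac{24 - 7}{1962}} = \frac{1}{20425 + \frac{1}{1962} \cdot 17} = \frac{1}{20425 + \frac{17}{1962}} = \frac{1}{\frac{40073867}{1962}} = \frac{1962}{40073867}$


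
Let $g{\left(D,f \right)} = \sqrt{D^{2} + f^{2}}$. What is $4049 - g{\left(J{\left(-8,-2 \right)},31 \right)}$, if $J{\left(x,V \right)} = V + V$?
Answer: $4049 - \sqrt{977} \approx 4017.7$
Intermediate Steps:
$J{\left(x,V \right)} = 2 V$
$4049 - g{\left(J{\left(-8,-2 \right)},31 \right)} = 4049 - \sqrt{\left(2 \left(-2\right)\right)^{2} + 31^{2}} = 4049 - \sqrt{\left(-4\right)^{2} + 961} = 4049 - \sqrt{16 + 961} = 4049 - \sqrt{977}$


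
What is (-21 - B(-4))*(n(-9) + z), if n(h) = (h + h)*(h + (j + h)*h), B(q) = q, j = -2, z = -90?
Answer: 29070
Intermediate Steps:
n(h) = 2*h*(h + h*(-2 + h)) (n(h) = (h + h)*(h + (-2 + h)*h) = (2*h)*(h + h*(-2 + h)) = 2*h*(h + h*(-2 + h)))
(-21 - B(-4))*(n(-9) + z) = (-21 - 1*(-4))*(2*(-9)**2*(-1 - 9) - 90) = (-21 + 4)*(2*81*(-10) - 90) = -17*(-1620 - 90) = -17*(-1710) = 29070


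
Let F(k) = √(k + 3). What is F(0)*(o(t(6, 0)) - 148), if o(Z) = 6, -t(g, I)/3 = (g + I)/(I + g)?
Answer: -142*√3 ≈ -245.95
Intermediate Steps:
t(g, I) = -3 (t(g, I) = -3*(g + I)/(I + g) = -3*(I + g)/(I + g) = -3*1 = -3)
F(k) = √(3 + k)
F(0)*(o(t(6, 0)) - 148) = √(3 + 0)*(6 - 148) = √3*(-142) = -142*√3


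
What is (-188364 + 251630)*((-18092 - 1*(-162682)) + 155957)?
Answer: 19014406502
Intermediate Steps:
(-188364 + 251630)*((-18092 - 1*(-162682)) + 155957) = 63266*((-18092 + 162682) + 155957) = 63266*(144590 + 155957) = 63266*300547 = 19014406502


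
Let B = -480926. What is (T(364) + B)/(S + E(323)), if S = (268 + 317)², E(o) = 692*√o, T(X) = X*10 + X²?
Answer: -117995757750/116963277553 + 238594680*√323/116963277553 ≈ -0.97217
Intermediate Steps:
T(X) = X² + 10*X (T(X) = 10*X + X² = X² + 10*X)
S = 342225 (S = 585² = 342225)
(T(364) + B)/(S + E(323)) = (364*(10 + 364) - 480926)/(342225 + 692*√323) = (364*374 - 480926)/(342225 + 692*√323) = (136136 - 480926)/(342225 + 692*√323) = -344790/(342225 + 692*√323)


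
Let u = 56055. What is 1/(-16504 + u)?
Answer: 1/39551 ≈ 2.5284e-5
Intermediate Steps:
1/(-16504 + u) = 1/(-16504 + 56055) = 1/39551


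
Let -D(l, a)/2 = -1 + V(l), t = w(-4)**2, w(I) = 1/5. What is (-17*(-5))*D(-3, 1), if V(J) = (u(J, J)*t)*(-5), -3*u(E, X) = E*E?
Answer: 68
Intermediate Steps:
u(E, X) = -E**2/3 (u(E, X) = -E*E/3 = -E**2/3)
w(I) = 1/5
t = 1/25 (t = (1/5)**2 = 1/25 ≈ 0.040000)
V(J) = J**2/15 (V(J) = (-J**2/3*(1/25))*(-5) = -J**2/75*(-5) = J**2/15)
D(l, a) = 2 - 2*l**2/15 (D(l, a) = -2*(-1 + l**2/15) = 2 - 2*l**2/15)
(-17*(-5))*D(-3, 1) = (-17*(-5))*(2 - 2/15*(-3)**2) = 85*(2 - 2/15*9) = 85*(2 - 6/5) = 85*(4/5) = 68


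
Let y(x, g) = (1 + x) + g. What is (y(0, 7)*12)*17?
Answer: 1632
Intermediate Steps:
y(x, g) = 1 + g + x
(y(0, 7)*12)*17 = ((1 + 7 + 0)*12)*17 = (8*12)*17 = 96*17 = 1632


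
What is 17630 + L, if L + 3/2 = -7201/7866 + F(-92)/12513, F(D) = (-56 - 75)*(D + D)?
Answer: 15221266786/863397 ≈ 17630.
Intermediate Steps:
F(D) = -262*D
L = -422324/863397 (L = -3/2 + (-7201/7866 - 262*(-92)/12513) = -3/2 + (-7201*1/7866 + 24104*(1/12513)) = -3/2 + (-379/414 + 24104/12513) = -3/2 + 1745543/1726794 = -422324/863397 ≈ -0.48914)
17630 + L = 17630 - 422324/863397 = 15221266786/863397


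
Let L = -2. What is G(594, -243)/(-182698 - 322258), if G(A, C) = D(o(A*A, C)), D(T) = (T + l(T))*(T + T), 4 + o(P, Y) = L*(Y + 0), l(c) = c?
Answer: -232324/126239 ≈ -1.8404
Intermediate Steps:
o(P, Y) = -4 - 2*Y (o(P, Y) = -4 - 2*(Y + 0) = -4 - 2*Y)
D(T) = 4*T² (D(T) = (T + T)*(T + T) = (2*T)*(2*T) = 4*T²)
G(A, C) = 4*(-4 - 2*C)²
G(594, -243)/(-182698 - 322258) = (16*(2 - 243)²)/(-182698 - 322258) = (16*(-241)²)/(-504956) = (16*58081)*(-1/504956) = 929296*(-1/504956) = -232324/126239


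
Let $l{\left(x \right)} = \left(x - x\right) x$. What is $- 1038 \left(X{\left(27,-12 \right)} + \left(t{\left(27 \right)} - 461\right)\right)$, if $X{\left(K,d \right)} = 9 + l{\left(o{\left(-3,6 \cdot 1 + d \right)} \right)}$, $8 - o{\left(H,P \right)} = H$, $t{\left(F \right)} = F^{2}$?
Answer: $-287526$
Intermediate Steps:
$o{\left(H,P \right)} = 8 - H$
$l{\left(x \right)} = 0$ ($l{\left(x \right)} = 0 x = 0$)
$X{\left(K,d \right)} = 9$ ($X{\left(K,d \right)} = 9 + 0 = 9$)
$- 1038 \left(X{\left(27,-12 \right)} + \left(t{\left(27 \right)} - 461\right)\right) = - 1038 \left(9 + \left(27^{2} - 461\right)\right) = - 1038 \left(9 + \left(729 - 461\right)\right) = - 1038 \left(9 + 268\right) = \left(-1038\right) 277 = -287526$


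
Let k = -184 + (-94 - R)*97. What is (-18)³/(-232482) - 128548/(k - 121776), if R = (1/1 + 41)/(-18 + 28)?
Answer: 25543265824/25473323969 ≈ 1.0027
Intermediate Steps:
R = 21/5 (R = (1 + 41)/10 = 42*(⅒) = 21/5 ≈ 4.2000)
k = -48547/5 (k = -184 + (-94 - 1*21/5)*97 = -184 + (-94 - 21/5)*97 = -184 - 491/5*97 = -184 - 47627/5 = -48547/5 ≈ -9709.4)
(-18)³/(-232482) - 128548/(k - 121776) = (-18)³/(-232482) - 128548/(-48547/5 - 121776) = -5832*(-1/232482) - 128548/(-657427/5) = 972/38747 - 128548*(-5/657427) = 972/38747 + 642740/657427 = 25543265824/25473323969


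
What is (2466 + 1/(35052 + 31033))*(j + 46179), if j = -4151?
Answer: 6849118699108/66085 ≈ 1.0364e+8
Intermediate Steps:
(2466 + 1/(35052 + 31033))*(j + 46179) = (2466 + 1/(35052 + 31033))*(-4151 + 46179) = (2466 + 1/66085)*42028 = (162965611/66085)*42028 = 6849118699108/66085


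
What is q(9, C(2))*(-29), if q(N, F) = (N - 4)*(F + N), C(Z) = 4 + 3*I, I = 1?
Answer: -2320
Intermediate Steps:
C(Z) = 7 (C(Z) = 4 + 3*1 = 4 + 3 = 7)
q(N, F) = (-4 + N)*(F + N)
q(9, C(2))*(-29) = (9² - 4*7 - 4*9 + 7*9)*(-29) = (81 - 28 - 36 + 63)*(-29) = 80*(-29) = -2320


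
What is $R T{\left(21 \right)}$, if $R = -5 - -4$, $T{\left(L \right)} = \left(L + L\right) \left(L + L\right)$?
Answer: $-1764$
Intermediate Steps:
$T{\left(L \right)} = 4 L^{2}$ ($T{\left(L \right)} = 2 L 2 L = 4 L^{2}$)
$R = -1$ ($R = -5 + 4 = -1$)
$R T{\left(21 \right)} = - 4 \cdot 21^{2} = - 4 \cdot 441 = \left(-1\right) 1764 = -1764$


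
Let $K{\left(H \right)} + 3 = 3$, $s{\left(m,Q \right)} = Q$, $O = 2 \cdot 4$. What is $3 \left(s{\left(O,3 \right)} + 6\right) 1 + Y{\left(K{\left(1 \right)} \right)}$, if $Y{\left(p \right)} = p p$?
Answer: $27$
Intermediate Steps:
$O = 8$
$K{\left(H \right)} = 0$ ($K{\left(H \right)} = -3 + 3 = 0$)
$Y{\left(p \right)} = p^{2}$
$3 \left(s{\left(O,3 \right)} + 6\right) 1 + Y{\left(K{\left(1 \right)} \right)} = 3 \left(3 + 6\right) 1 + 0^{2} = 3 \cdot 9 \cdot 1 + 0 = 3 \cdot 9 + 0 = 27 + 0 = 27$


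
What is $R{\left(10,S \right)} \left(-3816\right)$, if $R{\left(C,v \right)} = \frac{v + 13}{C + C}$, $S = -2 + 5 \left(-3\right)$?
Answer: $\frac{3816}{5} \approx 763.2$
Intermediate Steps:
$S = -17$ ($S = -2 - 15 = -17$)
$R{\left(C,v \right)} = \frac{13 + v}{2 C}$
$R{\left(10,S \right)} \left(-3816\right) = \frac{13 - 17}{2 \cdot 10} \left(-3816\right) = \frac{1}{2} \cdot \frac{1}{10} \left(-4\right) \left(-3816\right) = \left(- \frac{1}{5}\right) \left(-3816\right) = \frac{3816}{5}$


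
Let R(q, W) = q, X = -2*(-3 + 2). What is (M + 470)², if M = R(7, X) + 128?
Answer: 366025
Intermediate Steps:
X = 2 (X = -2*(-1) = 2)
M = 135 (M = 7 + 128 = 135)
(M + 470)² = (135 + 470)² = 605² = 366025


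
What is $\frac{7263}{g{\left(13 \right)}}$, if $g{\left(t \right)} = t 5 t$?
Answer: $\frac{7263}{845} \approx 8.5953$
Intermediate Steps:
$g{\left(t \right)} = 5 t^{2}$ ($g{\left(t \right)} = 5 t t = 5 t^{2}$)
$\frac{7263}{g{\left(13 \right)}} = \frac{7263}{5 \cdot 13^{2}} = \frac{7263}{5 \cdot 169} = \frac{7263}{845}$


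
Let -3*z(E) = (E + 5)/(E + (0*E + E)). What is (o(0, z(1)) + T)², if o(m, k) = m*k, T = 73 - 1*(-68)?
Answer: 19881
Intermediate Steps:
T = 141 (T = 73 + 68 = 141)
z(E) = -(5 + E)/(6*E) (z(E) = -(E + 5)/(3*(E + (0*E + E))) = -(5 + E)/(3*(E + (0 + E))) = -(5 + E)/(3*(E + E)) = -(5 + E)/(3*(2*E)) = -(5 + E)*1/(2*E)/3 = -(5 + E)/(6*E))
o(m, k) = k*m
(o(0, z(1)) + T)² = (((⅙)*(-5 - 1*1)/1)*0 + 141)² = (((⅙)*1*(-5 - 1))*0 + 141)² = (((⅙)*1*(-6))*0 + 141)² = (-1*0 + 141)² = (0 + 141)² = 141² = 19881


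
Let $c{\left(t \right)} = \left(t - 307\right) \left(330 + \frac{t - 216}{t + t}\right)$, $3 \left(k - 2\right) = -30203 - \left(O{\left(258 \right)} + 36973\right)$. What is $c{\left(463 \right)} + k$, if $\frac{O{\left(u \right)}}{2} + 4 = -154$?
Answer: $\frac{40610116}{1389} \approx 29237.0$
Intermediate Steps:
$O{\left(u \right)} = -316$ ($O{\left(u \right)} = -8 + 2 \left(-154\right) = -8 - 308 = -316$)
$k = - \frac{66854}{3}$ ($k = 2 + \frac{-30203 - \left(-316 + 36973\right)}{3} = 2 + \frac{-30203 - 36657}{3} = 2 + \frac{1}{3} \left(-66860\right) = 2 - \frac{66860}{3} = - \frac{66854}{3} \approx -22285.0$)
$c{\left(t \right)} = \left(-307 + t\right) \left(330 + \frac{-216 + t}{2 t}\right)$
$c{\left(463 \right)} + k = \frac{66312 + 463 \left(-203143 + 661 \cdot 463\right)}{2 \cdot 463} - \frac{66854}{3} = \frac{1}{2} \cdot \frac{1}{463} \left(66312 + 463 \left(-203143 + 306043\right)\right) - \frac{66854}{3} = \frac{1}{2} \cdot \frac{1}{463} \left(66312 + 463 \cdot 102900\right) - \frac{66854}{3} = \frac{1}{2} \cdot \frac{1}{463} \left(66312 + 47642700\right) - \frac{66854}{3} = \frac{1}{2} \cdot \frac{1}{463} \cdot 47709012 - \frac{66854}{3} = \frac{23854506}{463} - \frac{66854}{3} = \frac{40610116}{1389}$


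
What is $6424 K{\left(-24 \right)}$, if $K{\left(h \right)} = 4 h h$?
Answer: $14800896$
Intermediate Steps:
$K{\left(h \right)} = 4 h^{2}$
$6424 K{\left(-24 \right)} = 6424 \cdot 4 \left(-24\right)^{2} = 6424 \cdot 4 \cdot 576 = 6424 \cdot 2304 = 14800896$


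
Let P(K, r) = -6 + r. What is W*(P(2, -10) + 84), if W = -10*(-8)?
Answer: 5440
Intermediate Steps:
W = 80
W*(P(2, -10) + 84) = 80*((-6 - 10) + 84) = 80*(-16 + 84) = 80*68 = 5440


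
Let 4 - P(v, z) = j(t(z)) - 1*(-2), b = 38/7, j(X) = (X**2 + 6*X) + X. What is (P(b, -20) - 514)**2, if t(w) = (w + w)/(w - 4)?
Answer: 22448644/81 ≈ 2.7714e+5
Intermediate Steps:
t(w) = 2*w/(-4 + w) (t(w) = (2*w)/(-4 + w) = 2*w/(-4 + w))
j(X) = X**2 + 7*X
b = 38/7 (b = 38*(1/7) = 38/7 ≈ 5.4286)
P(v, z) = 2 - 2*z*(7 + 2*z/(-4 + z))/(-4 + z) (P(v, z) = 4 - ((2*z/(-4 + z))*(7 + 2*z/(-4 + z)) - 1*(-2)) = 4 - (2*z*(7 + 2*z/(-4 + z))/(-4 + z) + 2) = 4 - (2 + 2*z*(7 + 2*z/(-4 + z))/(-4 + z)) = 4 + (-2 - 2*z*(7 + 2*z/(-4 + z))/(-4 + z)) = 2 - 2*z*(7 + 2*z/(-4 + z))/(-4 + z))
(P(b, -20) - 514)**2 = (8*(4 - 2*(-20)**2 + 5*(-20))/(16 + (-20)**2 - 8*(-20)) - 514)**2 = (8*(4 - 2*400 - 100)/(16 + 400 + 160) - 514)**2 = (8*(4 - 800 - 100)/576 - 514)**2 = (8*(1/576)*(-896) - 514)**2 = (-112/9 - 514)**2 = (-4738/9)**2 = 22448644/81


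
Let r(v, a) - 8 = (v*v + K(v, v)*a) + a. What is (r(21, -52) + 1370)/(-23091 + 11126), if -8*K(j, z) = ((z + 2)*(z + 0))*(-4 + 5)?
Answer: -9813/23930 ≈ -0.41007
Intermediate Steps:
K(j, z) = -z*(2 + z)/8 (K(j, z) = -(z + 2)*(z + 0)*(-4 + 5)/8 = -(2 + z)*z/8 = -z*(2 + z)/8)
r(v, a) = 8 + a + v² - a*v*(2 + v)/8 (r(v, a) = 8 + ((v*v + (-v*(2 + v)/8)*a) + a) = 8 + ((v² - a*v*(2 + v)/8) + a) = 8 + (a + v² - a*v*(2 + v)/8) = 8 + a + v² - a*v*(2 + v)/8)
(r(21, -52) + 1370)/(-23091 + 11126) = ((8 - 52 + 21² - ⅛*(-52)*21*(2 + 21)) + 1370)/(-23091 + 11126) = ((8 - 52 + 441 - ⅛*(-52)*21*23) + 1370)/(-11965) = ((8 - 52 + 441 + 6279/2) + 1370)*(-1/11965) = (7073/2 + 1370)*(-1/11965) = (9813/2)*(-1/11965) = -9813/23930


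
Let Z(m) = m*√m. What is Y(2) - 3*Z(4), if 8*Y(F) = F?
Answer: -95/4 ≈ -23.750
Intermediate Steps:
Y(F) = F/8
Z(m) = m^(3/2)
Y(2) - 3*Z(4) = (⅛)*2 - 3*4^(3/2) = ¼ - 3*8 = ¼ - 24 = -95/4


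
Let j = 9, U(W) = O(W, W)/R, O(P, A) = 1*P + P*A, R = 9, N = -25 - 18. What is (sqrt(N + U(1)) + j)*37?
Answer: 333 + 37*I*sqrt(385)/3 ≈ 333.0 + 242.0*I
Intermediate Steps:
N = -43
O(P, A) = P + A*P
U(W) = W*(1 + W)/9 (U(W) = (W*(1 + W))/9 = (W*(1 + W))*(1/9) = W*(1 + W)/9)
(sqrt(N + U(1)) + j)*37 = (sqrt(-43 + (1/9)*1*(1 + 1)) + 9)*37 = (sqrt(-43 + (1/9)*1*2) + 9)*37 = (sqrt(-43 + 2/9) + 9)*37 = (sqrt(-385/9) + 9)*37 = (I*sqrt(385)/3 + 9)*37 = (9 + I*sqrt(385)/3)*37 = 333 + 37*I*sqrt(385)/3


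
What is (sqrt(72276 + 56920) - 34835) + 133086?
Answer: 98251 + 2*sqrt(32299) ≈ 98611.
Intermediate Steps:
(sqrt(72276 + 56920) - 34835) + 133086 = (sqrt(129196) - 34835) + 133086 = (2*sqrt(32299) - 34835) + 133086 = (-34835 + 2*sqrt(32299)) + 133086 = 98251 + 2*sqrt(32299)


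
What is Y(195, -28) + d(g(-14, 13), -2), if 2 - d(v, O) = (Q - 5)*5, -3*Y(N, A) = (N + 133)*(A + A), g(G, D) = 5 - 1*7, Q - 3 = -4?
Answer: 18464/3 ≈ 6154.7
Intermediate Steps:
Q = -1 (Q = 3 - 4 = -1)
g(G, D) = -2 (g(G, D) = 5 - 7 = -2)
Y(N, A) = -2*A*(133 + N)/3 (Y(N, A) = -(N + 133)*(A + A)/3 = -(133 + N)*2*A/3 = -2*A*(133 + N)/3)
d(v, O) = 32 (d(v, O) = 2 - (-1 - 5)*5 = 2 - (-6)*5 = 2 - 1*(-30) = 2 + 30 = 32)
Y(195, -28) + d(g(-14, 13), -2) = -⅔*(-28)*(133 + 195) + 32 = -⅔*(-28)*328 + 32 = 18368/3 + 32 = 18464/3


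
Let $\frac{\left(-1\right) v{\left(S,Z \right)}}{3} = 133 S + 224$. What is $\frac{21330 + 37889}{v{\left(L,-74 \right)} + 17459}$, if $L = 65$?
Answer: $- \frac{59219}{9148} \approx -6.4734$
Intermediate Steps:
$v{\left(S,Z \right)} = -672 - 399 S$ ($v{\left(S,Z \right)} = - 3 \left(133 S + 224\right) = - 3 \left(224 + 133 S\right) = -672 - 399 S$)
$\frac{21330 + 37889}{v{\left(L,-74 \right)} + 17459} = \frac{21330 + 37889}{\left(-672 - 25935\right) + 17459} = \frac{59219}{\left(-672 - 25935\right) + 17459} = \frac{59219}{-26607 + 17459} = \frac{59219}{-9148} = 59219 \left(- \frac{1}{9148}\right) = - \frac{59219}{9148}$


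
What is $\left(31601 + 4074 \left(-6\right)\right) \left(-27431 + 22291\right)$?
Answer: $-36786980$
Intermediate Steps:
$\left(31601 + 4074 \left(-6\right)\right) \left(-27431 + 22291\right) = \left(31601 - 24444\right) \left(-5140\right) = 7157 \left(-5140\right) = -36786980$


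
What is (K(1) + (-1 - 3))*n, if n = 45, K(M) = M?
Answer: -135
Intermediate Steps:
(K(1) + (-1 - 3))*n = (1 + (-1 - 3))*45 = (1 - 4)*45 = -3*45 = -135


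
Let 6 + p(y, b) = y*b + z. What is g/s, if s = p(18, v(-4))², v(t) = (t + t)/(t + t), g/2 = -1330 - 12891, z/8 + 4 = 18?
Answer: -14221/7688 ≈ -1.8498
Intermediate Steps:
z = 112 (z = -32 + 8*18 = -32 + 144 = 112)
g = -28442 (g = 2*(-1330 - 12891) = 2*(-14221) = -28442)
v(t) = 1 (v(t) = (2*t)/((2*t)) = (2*t)*(1/(2*t)) = 1)
p(y, b) = 106 + b*y (p(y, b) = -6 + (y*b + 112) = -6 + (b*y + 112) = -6 + (112 + b*y) = 106 + b*y)
s = 15376 (s = (106 + 1*18)² = (106 + 18)² = 124² = 15376)
g/s = -28442/15376 = -28442*1/15376 = -14221/7688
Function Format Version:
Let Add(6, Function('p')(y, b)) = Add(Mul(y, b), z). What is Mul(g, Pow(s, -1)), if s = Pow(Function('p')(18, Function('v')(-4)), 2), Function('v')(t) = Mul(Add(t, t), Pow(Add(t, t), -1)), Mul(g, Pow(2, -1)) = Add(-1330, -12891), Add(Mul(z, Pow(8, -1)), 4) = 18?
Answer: Rational(-14221, 7688) ≈ -1.8498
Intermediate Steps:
z = 112 (z = Add(-32, Mul(8, 18)) = Add(-32, 144) = 112)
g = -28442 (g = Mul(2, Add(-1330, -12891)) = Mul(2, -14221) = -28442)
Function('v')(t) = 1 (Function('v')(t) = Mul(Mul(2, t), Pow(Mul(2, t), -1)) = Mul(Mul(2, t), Mul(Rational(1, 2), Pow(t, -1))) = 1)
Function('p')(y, b) = Add(106, Mul(b, y)) (Function('p')(y, b) = Add(-6, Add(Mul(y, b), 112)) = Add(-6, Add(Mul(b, y), 112)) = Add(-6, Add(112, Mul(b, y))) = Add(106, Mul(b, y)))
s = 15376 (s = Pow(Add(106, Mul(1, 18)), 2) = Pow(Add(106, 18), 2) = Pow(124, 2) = 15376)
Mul(g, Pow(s, -1)) = Mul(-28442, Pow(15376, -1)) = Mul(-28442, Rational(1, 15376)) = Rational(-14221, 7688)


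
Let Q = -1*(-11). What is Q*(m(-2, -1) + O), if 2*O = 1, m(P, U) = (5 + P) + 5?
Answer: 187/2 ≈ 93.500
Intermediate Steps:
m(P, U) = 10 + P
O = ½ (O = (½)*1 = ½ ≈ 0.50000)
Q = 11
Q*(m(-2, -1) + O) = 11*((10 - 2) + ½) = 11*(8 + ½) = 11*(17/2) = 187/2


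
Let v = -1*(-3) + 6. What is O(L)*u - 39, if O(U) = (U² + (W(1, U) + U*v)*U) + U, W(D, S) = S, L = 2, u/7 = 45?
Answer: 14451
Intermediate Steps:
u = 315 (u = 7*45 = 315)
v = 9 (v = 3 + 6 = 9)
O(U) = U + 11*U² (O(U) = (U² + (U + U*9)*U) + U = (U² + (U + 9*U)*U) + U = (U² + (10*U)*U) + U = (U² + 10*U²) + U = 11*U² + U = U + 11*U²)
O(L)*u - 39 = (2*(1 + 11*2))*315 - 39 = (2*(1 + 22))*315 - 39 = (2*23)*315 - 39 = 46*315 - 39 = 14490 - 39 = 14451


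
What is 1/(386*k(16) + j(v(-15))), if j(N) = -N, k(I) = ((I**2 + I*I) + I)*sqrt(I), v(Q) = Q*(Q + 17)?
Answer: 1/815262 ≈ 1.2266e-6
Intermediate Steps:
v(Q) = Q*(17 + Q)
k(I) = sqrt(I)*(I + 2*I**2) (k(I) = ((I**2 + I**2) + I)*sqrt(I) = (2*I**2 + I)*sqrt(I) = (I + 2*I**2)*sqrt(I) = sqrt(I)*(I + 2*I**2))
1/(386*k(16) + j(v(-15))) = 1/(386*(16**(3/2)*(1 + 2*16)) - (-15)*(17 - 15)) = 1/(386*(64*(1 + 32)) - (-15)*2) = 1/(386*(64*33) - 1*(-30)) = 1/(386*2112 + 30) = 1/(815232 + 30) = 1/815262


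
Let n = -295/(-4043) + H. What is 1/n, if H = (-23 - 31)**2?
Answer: 4043/11789683 ≈ 0.00034293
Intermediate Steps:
H = 2916 (H = (-54)**2 = 2916)
n = 11789683/4043 (n = -295/(-4043) + 2916 = -295*(-1/4043) + 2916 = 295/4043 + 2916 = 11789683/4043 ≈ 2916.1)
1/n = 1/(11789683/4043) = 4043/11789683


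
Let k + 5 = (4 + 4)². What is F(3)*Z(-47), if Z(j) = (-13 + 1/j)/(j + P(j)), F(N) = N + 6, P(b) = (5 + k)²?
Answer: -5508/190303 ≈ -0.028943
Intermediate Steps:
k = 59 (k = -5 + (4 + 4)² = -5 + 8² = -5 + 64 = 59)
P(b) = 4096 (P(b) = (5 + 59)² = 64² = 4096)
F(N) = 6 + N
Z(j) = (-13 + 1/j)/(4096 + j) (Z(j) = (-13 + 1/j)/(j + 4096) = (-13 + 1/j)/(4096 + j))
F(3)*Z(-47) = (6 + 3)*((1 - 13*(-47))/((-47)*(4096 - 47))) = 9*(-1/47*(1 + 611)/4049) = 9*(-1/47*1/4049*612) = 9*(-612/190303) = -5508/190303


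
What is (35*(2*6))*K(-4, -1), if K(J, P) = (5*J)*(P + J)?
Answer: 42000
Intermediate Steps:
K(J, P) = 5*J*(J + P) (K(J, P) = (5*J)*(J + P) = 5*J*(J + P))
(35*(2*6))*K(-4, -1) = (35*(2*6))*(5*(-4)*(-4 - 1)) = (35*12)*(5*(-4)*(-5)) = 420*100 = 42000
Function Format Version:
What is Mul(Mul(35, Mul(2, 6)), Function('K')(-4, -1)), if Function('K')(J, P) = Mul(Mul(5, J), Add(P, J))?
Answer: 42000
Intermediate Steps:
Function('K')(J, P) = Mul(5, J, Add(J, P)) (Function('K')(J, P) = Mul(Mul(5, J), Add(J, P)) = Mul(5, J, Add(J, P)))
Mul(Mul(35, Mul(2, 6)), Function('K')(-4, -1)) = Mul(Mul(35, Mul(2, 6)), Mul(5, -4, Add(-4, -1))) = Mul(Mul(35, 12), Mul(5, -4, -5)) = Mul(420, 100) = 42000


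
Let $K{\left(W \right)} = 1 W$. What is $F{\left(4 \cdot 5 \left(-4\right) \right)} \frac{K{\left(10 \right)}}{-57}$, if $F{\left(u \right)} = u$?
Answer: $\frac{800}{57} \approx 14.035$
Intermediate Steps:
$K{\left(W \right)} = W$
$F{\left(4 \cdot 5 \left(-4\right) \right)} \frac{K{\left(10 \right)}}{-57} = 4 \cdot 5 \left(-4\right) \frac{10}{-57} = 20 \left(-4\right) 10 \left(- \frac{1}{57}\right) = \left(-80\right) \left(- \frac{10}{57}\right) = \frac{800}{57}$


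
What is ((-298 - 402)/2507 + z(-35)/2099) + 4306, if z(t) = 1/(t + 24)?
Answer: 249232868831/57884123 ≈ 4305.7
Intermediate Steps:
z(t) = 1/(24 + t)
((-298 - 402)/2507 + z(-35)/2099) + 4306 = ((-298 - 402)/2507 + 1/((24 - 35)*2099)) + 4306 = (-700*1/2507 + (1/2099)/(-11)) + 4306 = (-700/2507 - 1/11*1/2099) + 4306 = (-700/2507 - 1/23089) + 4306 = -16164807/57884123 + 4306 = 249232868831/57884123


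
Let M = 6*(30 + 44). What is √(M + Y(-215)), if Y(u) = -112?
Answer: 2*√83 ≈ 18.221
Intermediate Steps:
M = 444 (M = 6*74 = 444)
√(M + Y(-215)) = √(444 - 112) = √332 = 2*√83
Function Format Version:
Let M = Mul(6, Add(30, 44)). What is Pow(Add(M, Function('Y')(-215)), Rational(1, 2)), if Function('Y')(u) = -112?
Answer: Mul(2, Pow(83, Rational(1, 2))) ≈ 18.221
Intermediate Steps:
M = 444 (M = Mul(6, 74) = 444)
Pow(Add(M, Function('Y')(-215)), Rational(1, 2)) = Pow(Add(444, -112), Rational(1, 2)) = Pow(332, Rational(1, 2)) = Mul(2, Pow(83, Rational(1, 2)))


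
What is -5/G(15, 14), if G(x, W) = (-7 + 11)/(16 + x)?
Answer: -155/4 ≈ -38.750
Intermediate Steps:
G(x, W) = 4/(16 + x)
-5/G(15, 14) = -5/(4/(16 + 15)) = -5/(4/31) = -5/(4*(1/31)) = -5/4/31 = -5*31/4 = -155/4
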